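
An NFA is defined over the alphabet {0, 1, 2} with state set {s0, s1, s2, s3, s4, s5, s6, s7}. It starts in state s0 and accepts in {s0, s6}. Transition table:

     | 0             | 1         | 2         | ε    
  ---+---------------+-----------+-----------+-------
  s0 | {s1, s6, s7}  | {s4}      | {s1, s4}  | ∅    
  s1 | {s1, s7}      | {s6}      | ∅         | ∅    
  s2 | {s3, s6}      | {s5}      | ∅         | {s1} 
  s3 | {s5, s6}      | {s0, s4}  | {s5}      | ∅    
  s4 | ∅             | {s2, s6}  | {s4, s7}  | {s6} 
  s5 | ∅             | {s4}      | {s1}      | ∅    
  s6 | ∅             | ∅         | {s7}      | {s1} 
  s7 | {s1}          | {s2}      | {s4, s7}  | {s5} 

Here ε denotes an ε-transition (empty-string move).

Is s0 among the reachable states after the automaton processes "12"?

Start in {s0}.
Read '1': s0→{s4}; union {s4}; ε-closure = {s1, s4, s6}.
Read '2': s1→∅, s4→{s4, s7}, s6→{s7}; union {s4, s7}; ε-closure = {s1, s4, s5, s6, s7}.
State s0 is not in {s1, s4, s5, s6, s7}.

No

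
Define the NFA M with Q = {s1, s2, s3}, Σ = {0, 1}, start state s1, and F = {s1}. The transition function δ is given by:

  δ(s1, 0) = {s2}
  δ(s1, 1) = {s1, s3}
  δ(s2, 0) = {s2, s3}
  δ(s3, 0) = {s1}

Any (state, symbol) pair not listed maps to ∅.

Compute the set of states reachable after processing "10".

{s1, s2}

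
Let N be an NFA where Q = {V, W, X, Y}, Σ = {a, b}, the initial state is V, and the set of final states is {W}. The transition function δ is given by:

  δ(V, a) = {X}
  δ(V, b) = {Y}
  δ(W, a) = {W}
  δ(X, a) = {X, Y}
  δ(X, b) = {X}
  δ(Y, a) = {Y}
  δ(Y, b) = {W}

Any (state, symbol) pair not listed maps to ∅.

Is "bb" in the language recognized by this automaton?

Start in {V}.
Read 'b': V→{Y}; now {Y}.
Read 'b': Y→{W}; now {W}.
The final set {W} contains the accepting state W.

Yes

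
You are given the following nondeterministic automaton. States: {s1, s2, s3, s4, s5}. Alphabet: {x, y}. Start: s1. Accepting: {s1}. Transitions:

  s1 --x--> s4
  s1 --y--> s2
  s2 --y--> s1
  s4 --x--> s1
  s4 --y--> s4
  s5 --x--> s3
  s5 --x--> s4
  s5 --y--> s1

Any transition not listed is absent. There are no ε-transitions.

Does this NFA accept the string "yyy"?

No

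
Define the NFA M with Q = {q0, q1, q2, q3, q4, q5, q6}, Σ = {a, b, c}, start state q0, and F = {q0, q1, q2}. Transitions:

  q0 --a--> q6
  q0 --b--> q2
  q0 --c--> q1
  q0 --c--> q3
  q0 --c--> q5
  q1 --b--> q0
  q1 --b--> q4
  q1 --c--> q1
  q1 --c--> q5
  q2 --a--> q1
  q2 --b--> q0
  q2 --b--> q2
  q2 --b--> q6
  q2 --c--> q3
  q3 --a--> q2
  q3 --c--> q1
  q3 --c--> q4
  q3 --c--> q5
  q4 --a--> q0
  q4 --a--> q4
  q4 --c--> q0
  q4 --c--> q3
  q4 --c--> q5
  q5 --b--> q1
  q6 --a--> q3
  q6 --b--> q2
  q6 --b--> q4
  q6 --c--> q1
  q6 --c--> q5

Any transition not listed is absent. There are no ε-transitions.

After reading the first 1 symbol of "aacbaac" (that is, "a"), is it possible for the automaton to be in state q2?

Start in {q0}.
Read 'a': q0→{q6}; now {q6}.
State q2 is not in {q6}.

No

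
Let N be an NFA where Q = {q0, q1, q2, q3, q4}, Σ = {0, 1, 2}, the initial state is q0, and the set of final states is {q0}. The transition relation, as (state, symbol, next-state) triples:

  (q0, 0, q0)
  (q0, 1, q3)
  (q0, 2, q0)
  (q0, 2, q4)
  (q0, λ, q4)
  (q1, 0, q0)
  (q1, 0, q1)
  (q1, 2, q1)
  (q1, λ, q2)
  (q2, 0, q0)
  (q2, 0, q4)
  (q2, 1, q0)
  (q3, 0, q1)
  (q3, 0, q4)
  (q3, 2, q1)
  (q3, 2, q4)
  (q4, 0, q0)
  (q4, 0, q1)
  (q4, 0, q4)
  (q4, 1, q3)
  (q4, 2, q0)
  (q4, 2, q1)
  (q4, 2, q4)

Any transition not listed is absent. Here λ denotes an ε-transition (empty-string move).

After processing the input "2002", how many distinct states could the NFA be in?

Start: ε-closure({q0}) = {q0, q4}.
Read '2': q0→{q0, q4}, q4→{q0, q1, q4}; union {q0, q1, q4}; ε-closure = {q0, q1, q2, q4}.
Read '0': q0→{q0}, q1→{q0, q1}, q2→{q0, q4}, q4→{q0, q1, q4}; union {q0, q1, q4}; ε-closure = {q0, q1, q2, q4}.
Read '0': q0→{q0}, q1→{q0, q1}, q2→{q0, q4}, q4→{q0, q1, q4}; union {q0, q1, q4}; ε-closure = {q0, q1, q2, q4}.
Read '2': q0→{q0, q4}, q1→{q1}, q2→∅, q4→{q0, q1, q4}; union {q0, q1, q4}; ε-closure = {q0, q1, q2, q4}.
That set has 4 states.

4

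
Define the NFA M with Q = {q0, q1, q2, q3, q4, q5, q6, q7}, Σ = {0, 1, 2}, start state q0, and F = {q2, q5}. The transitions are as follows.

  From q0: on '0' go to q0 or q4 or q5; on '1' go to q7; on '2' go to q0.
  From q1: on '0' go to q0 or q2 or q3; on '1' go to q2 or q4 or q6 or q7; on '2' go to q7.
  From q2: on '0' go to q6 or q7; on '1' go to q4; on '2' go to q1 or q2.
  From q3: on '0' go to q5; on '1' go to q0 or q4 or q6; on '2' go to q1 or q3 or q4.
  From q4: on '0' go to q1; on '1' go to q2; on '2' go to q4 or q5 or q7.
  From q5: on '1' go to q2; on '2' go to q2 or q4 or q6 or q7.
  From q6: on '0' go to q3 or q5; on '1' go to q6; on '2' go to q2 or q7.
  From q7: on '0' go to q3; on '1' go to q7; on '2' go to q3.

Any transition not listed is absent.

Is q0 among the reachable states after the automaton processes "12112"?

No

Start in {q0}.
Read '1': {q0} → {q7}.
Read '2': {q7} → {q3}.
Read '1': {q3} → {q0, q4, q6}.
Read '1': {q0, q4, q6} → {q2, q6, q7}.
Read '2': {q2, q6, q7} → {q1, q2, q3, q7}.
State q0 is not in {q1, q2, q3, q7}.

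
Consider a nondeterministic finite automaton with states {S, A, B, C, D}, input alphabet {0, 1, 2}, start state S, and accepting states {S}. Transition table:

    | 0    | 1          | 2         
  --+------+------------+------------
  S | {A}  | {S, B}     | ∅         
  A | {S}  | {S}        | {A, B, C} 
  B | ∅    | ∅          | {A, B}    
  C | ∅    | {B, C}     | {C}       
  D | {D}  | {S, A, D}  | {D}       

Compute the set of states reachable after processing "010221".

{S, B, C}

Start in {S}.
Read '0': S→{A}; now {A}.
Read '1': A→{S}; now {S}.
Read '0': S→{A}; now {A}.
Read '2': A→{A, B, C}; now {A, B, C}.
Read '2': A→{A, B, C}, B→{A, B}, C→{C}; now {A, B, C}.
Read '1': A→{S}, B→∅, C→{B, C}; now {S, B, C}.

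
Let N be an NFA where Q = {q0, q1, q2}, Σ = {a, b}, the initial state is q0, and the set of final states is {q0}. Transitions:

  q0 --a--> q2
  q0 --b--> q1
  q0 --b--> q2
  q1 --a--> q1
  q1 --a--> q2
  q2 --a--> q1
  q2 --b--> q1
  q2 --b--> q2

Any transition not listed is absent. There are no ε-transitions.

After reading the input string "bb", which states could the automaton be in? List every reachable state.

{q1, q2}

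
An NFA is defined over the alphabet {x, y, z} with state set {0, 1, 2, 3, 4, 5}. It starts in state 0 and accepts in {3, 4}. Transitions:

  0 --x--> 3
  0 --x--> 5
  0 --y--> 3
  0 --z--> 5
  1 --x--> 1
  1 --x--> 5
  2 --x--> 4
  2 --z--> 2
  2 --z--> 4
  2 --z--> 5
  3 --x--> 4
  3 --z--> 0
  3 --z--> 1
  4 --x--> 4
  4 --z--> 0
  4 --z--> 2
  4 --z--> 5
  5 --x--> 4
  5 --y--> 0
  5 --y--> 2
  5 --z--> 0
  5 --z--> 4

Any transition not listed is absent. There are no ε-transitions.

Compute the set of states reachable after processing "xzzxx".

{4}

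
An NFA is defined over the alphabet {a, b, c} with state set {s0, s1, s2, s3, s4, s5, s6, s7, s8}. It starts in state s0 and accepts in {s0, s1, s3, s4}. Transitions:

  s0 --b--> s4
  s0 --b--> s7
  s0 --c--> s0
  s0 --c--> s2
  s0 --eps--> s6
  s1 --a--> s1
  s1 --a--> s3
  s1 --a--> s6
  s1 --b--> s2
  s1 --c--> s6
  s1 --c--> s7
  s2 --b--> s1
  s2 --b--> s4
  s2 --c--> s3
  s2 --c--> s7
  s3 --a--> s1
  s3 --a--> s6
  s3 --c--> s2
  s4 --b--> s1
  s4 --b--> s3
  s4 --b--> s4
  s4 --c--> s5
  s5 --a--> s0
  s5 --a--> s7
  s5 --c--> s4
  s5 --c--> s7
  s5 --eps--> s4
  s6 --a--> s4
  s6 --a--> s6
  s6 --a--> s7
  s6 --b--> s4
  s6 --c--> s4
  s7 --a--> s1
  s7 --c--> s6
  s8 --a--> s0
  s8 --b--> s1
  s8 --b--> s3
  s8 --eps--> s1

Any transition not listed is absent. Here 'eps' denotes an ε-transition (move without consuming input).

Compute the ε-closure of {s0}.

{s0, s6}

Begin with {s0}.
ε-move s0 → s6; add s6.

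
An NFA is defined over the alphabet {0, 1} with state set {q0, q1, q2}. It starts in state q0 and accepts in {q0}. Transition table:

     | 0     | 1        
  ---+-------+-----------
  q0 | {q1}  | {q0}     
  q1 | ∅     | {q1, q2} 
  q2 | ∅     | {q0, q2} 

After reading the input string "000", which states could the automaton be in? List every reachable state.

∅

Start in {q0}.
Read '0': {q0} → {q1}.
Read '0': {q1} → ∅.
The set is empty and remains empty for the remaining 1 symbol.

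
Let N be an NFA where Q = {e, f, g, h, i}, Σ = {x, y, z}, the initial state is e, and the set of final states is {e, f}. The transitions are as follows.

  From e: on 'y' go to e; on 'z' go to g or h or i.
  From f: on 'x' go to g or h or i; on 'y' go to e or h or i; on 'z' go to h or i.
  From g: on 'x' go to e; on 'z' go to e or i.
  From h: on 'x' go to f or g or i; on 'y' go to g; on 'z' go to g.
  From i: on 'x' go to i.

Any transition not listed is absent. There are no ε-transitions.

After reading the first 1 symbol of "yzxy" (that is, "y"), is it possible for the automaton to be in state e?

Yes

Start in {e}.
Read 'y': {e} → {e}.
State e is in {e}.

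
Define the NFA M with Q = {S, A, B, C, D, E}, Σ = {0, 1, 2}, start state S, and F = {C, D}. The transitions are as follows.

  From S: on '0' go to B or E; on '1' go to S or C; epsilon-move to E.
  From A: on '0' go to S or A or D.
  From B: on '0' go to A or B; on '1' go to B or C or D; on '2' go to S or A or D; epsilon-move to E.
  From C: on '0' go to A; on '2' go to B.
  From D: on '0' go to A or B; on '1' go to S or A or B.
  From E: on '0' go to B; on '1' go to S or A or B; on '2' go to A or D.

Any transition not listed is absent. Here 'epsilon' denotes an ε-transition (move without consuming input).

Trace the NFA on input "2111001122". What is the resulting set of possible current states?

Start: ε-closure({S}) = {S, E}.
Read '2': {S, E} → {A, D}.
Read '1': {A, D} → {S, A, B, E}.
Read '1': {S, A, B, E} → {S, A, B, C, D, E}.
Read '1': {S, A, B, C, D, E} → {S, A, B, C, D, E}.
Read '0': {S, A, B, C, D, E} → {S, A, B, D, E}.
Read '0': {S, A, B, D, E} → {S, A, B, D, E}.
Read '1': {S, A, B, D, E} → {S, A, B, C, D, E}.
Read '1': {S, A, B, C, D, E} → {S, A, B, C, D, E}.
Read '2': {S, A, B, C, D, E} → {S, A, B, D, E}.
Read '2': {S, A, B, D, E} → {S, A, D, E}.

{S, A, D, E}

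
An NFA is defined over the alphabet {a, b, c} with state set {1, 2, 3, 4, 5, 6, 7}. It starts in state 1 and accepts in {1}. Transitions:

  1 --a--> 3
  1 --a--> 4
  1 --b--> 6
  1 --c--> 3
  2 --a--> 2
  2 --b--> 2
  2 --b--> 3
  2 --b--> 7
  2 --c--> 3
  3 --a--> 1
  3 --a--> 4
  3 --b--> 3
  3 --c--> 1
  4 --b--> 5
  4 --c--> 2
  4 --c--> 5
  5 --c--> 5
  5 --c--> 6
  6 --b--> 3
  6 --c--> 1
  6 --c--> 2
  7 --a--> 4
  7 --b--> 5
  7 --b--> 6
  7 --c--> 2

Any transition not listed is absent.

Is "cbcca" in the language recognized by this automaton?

Start in {1}.
Read 'c': 1→{3}; now {3}.
Read 'b': 3→{3}; now {3}.
Read 'c': 3→{1}; now {1}.
Read 'c': 1→{3}; now {3}.
Read 'a': 3→{1, 4}; now {1, 4}.
The final set {1, 4} contains the accepting state 1.

Yes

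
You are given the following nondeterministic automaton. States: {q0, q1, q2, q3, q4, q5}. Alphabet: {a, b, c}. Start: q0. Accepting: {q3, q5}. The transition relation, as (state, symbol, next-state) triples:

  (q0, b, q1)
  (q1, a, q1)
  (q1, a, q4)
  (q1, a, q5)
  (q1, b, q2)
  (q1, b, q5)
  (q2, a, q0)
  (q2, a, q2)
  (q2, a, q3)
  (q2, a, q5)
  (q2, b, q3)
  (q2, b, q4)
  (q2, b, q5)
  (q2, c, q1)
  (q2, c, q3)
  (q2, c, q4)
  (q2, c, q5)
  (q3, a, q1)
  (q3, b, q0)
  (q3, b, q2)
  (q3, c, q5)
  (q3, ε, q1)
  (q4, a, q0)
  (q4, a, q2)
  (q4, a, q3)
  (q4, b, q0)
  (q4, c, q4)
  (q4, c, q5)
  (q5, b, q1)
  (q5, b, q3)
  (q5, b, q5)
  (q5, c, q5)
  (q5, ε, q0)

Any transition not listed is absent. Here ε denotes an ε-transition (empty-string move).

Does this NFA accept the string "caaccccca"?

No

Start in {q0}.
Read 'c': q0→∅; now ∅.
The set is empty and remains empty for the remaining 8 symbols.
The final set ∅ contains no accepting state.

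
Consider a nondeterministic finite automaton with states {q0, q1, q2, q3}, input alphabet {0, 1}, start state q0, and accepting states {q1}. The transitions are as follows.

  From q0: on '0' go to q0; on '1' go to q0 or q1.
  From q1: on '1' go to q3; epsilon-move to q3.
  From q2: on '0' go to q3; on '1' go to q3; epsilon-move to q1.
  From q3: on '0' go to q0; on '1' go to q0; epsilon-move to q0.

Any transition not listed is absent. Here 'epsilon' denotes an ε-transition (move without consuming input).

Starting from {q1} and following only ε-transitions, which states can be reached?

{q0, q1, q3}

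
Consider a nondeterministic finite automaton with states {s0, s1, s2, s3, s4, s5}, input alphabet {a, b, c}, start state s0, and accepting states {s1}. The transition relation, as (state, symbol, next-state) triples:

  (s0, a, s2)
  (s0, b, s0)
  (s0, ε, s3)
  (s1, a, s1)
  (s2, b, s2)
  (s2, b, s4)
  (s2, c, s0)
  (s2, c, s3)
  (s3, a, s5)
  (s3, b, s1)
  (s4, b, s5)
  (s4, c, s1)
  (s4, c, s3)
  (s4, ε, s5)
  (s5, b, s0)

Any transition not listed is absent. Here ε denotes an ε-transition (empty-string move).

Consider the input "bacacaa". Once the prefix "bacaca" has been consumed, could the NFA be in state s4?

No

Start: ε-closure({s0}) = {s0, s3}.
Read 'b': {s0, s3} → {s0, s1, s3}.
Read 'a': {s0, s1, s3} → {s1, s2, s5}.
Read 'c': {s1, s2, s5} → {s0, s3}.
Read 'a': {s0, s3} → {s2, s5}.
Read 'c': {s2, s5} → {s0, s3}.
Read 'a': {s0, s3} → {s2, s5}.
State s4 is not in {s2, s5}.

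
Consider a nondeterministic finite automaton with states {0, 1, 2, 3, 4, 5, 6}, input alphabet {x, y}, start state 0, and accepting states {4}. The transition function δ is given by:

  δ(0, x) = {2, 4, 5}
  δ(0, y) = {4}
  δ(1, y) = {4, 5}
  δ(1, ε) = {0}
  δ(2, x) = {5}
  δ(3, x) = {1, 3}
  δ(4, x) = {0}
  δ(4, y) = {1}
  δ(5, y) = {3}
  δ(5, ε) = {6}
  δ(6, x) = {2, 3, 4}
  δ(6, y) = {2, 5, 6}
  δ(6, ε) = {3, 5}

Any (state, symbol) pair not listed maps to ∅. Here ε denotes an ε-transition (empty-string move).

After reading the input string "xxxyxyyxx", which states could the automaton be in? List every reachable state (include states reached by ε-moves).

Start in {0}.
Read 'x': 0→{2, 4, 5}; union {2, 4, 5}; ε-closure = {2, 3, 4, 5, 6}.
Read 'x': 2→{5}, 3→{1, 3}, 4→{0}, 5→∅, 6→{2, 3, 4}; union {0, 1, 2, 3, 4, 5}; ε-closure = {0, 1, 2, 3, 4, 5, 6}.
Read 'x': 0→{2, 4, 5}, 1→∅, 2→{5}, 3→{1, 3}, 4→{0}, 5→∅, 6→{2, 3, 4}; union {0, 1, 2, 3, 4, 5}; ε-closure = {0, 1, 2, 3, 4, 5, 6}.
Read 'y': 0→{4}, 1→{4, 5}, 2→∅, 3→∅, 4→{1}, 5→{3}, 6→{2, 5, 6}; union {1, 2, 3, 4, 5, 6}; ε-closure = {0, 1, 2, 3, 4, 5, 6}.
Read 'x': 0→{2, 4, 5}, 1→∅, 2→{5}, 3→{1, 3}, 4→{0}, 5→∅, 6→{2, 3, 4}; union {0, 1, 2, 3, 4, 5}; ε-closure = {0, 1, 2, 3, 4, 5, 6}.
Read 'y': 0→{4}, 1→{4, 5}, 2→∅, 3→∅, 4→{1}, 5→{3}, 6→{2, 5, 6}; union {1, 2, 3, 4, 5, 6}; ε-closure = {0, 1, 2, 3, 4, 5, 6}.
Read 'y': 0→{4}, 1→{4, 5}, 2→∅, 3→∅, 4→{1}, 5→{3}, 6→{2, 5, 6}; union {1, 2, 3, 4, 5, 6}; ε-closure = {0, 1, 2, 3, 4, 5, 6}.
Read 'x': 0→{2, 4, 5}, 1→∅, 2→{5}, 3→{1, 3}, 4→{0}, 5→∅, 6→{2, 3, 4}; union {0, 1, 2, 3, 4, 5}; ε-closure = {0, 1, 2, 3, 4, 5, 6}.
Read 'x': 0→{2, 4, 5}, 1→∅, 2→{5}, 3→{1, 3}, 4→{0}, 5→∅, 6→{2, 3, 4}; union {0, 1, 2, 3, 4, 5}; ε-closure = {0, 1, 2, 3, 4, 5, 6}.

{0, 1, 2, 3, 4, 5, 6}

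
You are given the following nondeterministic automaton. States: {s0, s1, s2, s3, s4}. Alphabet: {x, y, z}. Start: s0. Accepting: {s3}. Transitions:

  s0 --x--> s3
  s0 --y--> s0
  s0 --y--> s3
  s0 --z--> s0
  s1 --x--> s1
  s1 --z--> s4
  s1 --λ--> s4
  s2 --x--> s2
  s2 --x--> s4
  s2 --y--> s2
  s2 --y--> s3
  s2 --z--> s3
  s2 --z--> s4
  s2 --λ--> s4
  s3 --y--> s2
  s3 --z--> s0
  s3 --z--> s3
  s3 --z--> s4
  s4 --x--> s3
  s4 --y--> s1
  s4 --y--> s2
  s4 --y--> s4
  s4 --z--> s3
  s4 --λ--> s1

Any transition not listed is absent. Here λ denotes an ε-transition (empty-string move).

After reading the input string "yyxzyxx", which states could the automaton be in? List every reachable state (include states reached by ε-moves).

Start in {s0}.
Read 'y': s0→{s0, s3}; now {s0, s3}.
Read 'y': s0→{s0, s3}, s3→{s2}; union {s0, s2, s3}; ε-closure = {s0, s1, s2, s3, s4}.
Read 'x': s0→{s3}, s1→{s1}, s2→{s2, s4}, s3→∅, s4→{s3}; now {s1, s2, s3, s4}.
Read 'z': s1→{s4}, s2→{s3, s4}, s3→{s0, s3, s4}, s4→{s3}; union {s0, s3, s4}; ε-closure = {s0, s1, s3, s4}.
Read 'y': s0→{s0, s3}, s1→∅, s3→{s2}, s4→{s1, s2, s4}; now {s0, s1, s2, s3, s4}.
Read 'x': s0→{s3}, s1→{s1}, s2→{s2, s4}, s3→∅, s4→{s3}; now {s1, s2, s3, s4}.
Read 'x': s1→{s1}, s2→{s2, s4}, s3→∅, s4→{s3}; now {s1, s2, s3, s4}.

{s1, s2, s3, s4}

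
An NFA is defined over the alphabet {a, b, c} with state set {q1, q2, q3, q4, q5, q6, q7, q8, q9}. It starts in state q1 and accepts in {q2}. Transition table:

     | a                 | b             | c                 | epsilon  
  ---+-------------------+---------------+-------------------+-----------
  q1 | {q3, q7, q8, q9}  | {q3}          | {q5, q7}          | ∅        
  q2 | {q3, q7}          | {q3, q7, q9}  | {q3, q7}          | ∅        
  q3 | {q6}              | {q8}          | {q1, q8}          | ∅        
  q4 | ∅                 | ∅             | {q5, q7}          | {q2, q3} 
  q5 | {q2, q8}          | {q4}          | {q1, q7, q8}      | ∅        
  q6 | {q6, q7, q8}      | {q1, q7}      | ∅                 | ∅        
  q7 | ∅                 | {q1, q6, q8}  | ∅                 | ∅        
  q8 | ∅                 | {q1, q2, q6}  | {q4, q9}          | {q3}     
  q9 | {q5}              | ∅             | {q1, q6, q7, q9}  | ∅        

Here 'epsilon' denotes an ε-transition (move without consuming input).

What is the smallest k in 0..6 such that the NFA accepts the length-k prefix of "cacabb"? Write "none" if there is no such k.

Start in {q1}.
Read 'c': {q1} → {q5, q7}.
Read 'a': {q5, q7} → {q2, q3, q8}.
None of the earlier sets intersect F, but {q2, q3, q8} does.

2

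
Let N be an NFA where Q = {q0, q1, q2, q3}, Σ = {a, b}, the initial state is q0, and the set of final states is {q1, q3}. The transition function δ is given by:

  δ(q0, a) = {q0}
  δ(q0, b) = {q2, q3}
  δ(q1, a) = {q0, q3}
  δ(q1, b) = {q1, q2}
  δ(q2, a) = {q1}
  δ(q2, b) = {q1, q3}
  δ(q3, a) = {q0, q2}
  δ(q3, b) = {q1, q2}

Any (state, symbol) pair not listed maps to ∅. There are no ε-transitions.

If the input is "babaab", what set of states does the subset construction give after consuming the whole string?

{q1, q2, q3}

Start in {q0}.
Read 'b': q0→{q2, q3}; now {q2, q3}.
Read 'a': q2→{q1}, q3→{q0, q2}; now {q0, q1, q2}.
Read 'b': q0→{q2, q3}, q1→{q1, q2}, q2→{q1, q3}; now {q1, q2, q3}.
Read 'a': q1→{q0, q3}, q2→{q1}, q3→{q0, q2}; now {q0, q1, q2, q3}.
Read 'a': q0→{q0}, q1→{q0, q3}, q2→{q1}, q3→{q0, q2}; now {q0, q1, q2, q3}.
Read 'b': q0→{q2, q3}, q1→{q1, q2}, q2→{q1, q3}, q3→{q1, q2}; now {q1, q2, q3}.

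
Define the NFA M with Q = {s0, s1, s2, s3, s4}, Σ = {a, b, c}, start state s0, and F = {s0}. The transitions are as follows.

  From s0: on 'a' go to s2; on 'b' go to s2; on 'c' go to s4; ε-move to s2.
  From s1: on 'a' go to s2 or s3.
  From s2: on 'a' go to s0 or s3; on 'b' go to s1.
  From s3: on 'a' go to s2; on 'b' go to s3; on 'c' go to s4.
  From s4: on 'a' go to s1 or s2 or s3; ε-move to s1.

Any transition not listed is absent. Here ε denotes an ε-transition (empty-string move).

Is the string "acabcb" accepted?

Start: ε-closure({s0}) = {s0, s2}.
Read 'a': s0→{s2}, s2→{s0, s3}; now {s0, s2, s3}.
Read 'c': s0→{s4}, s2→∅, s3→{s4}; union {s4}; ε-closure = {s1, s4}.
Read 'a': s1→{s2, s3}, s4→{s1, s2, s3}; now {s1, s2, s3}.
Read 'b': s1→∅, s2→{s1}, s3→{s3}; now {s1, s3}.
Read 'c': s1→∅, s3→{s4}; union {s4}; ε-closure = {s1, s4}.
Read 'b': s1→∅, s4→∅; now ∅.
The final set ∅ contains no accepting state.

No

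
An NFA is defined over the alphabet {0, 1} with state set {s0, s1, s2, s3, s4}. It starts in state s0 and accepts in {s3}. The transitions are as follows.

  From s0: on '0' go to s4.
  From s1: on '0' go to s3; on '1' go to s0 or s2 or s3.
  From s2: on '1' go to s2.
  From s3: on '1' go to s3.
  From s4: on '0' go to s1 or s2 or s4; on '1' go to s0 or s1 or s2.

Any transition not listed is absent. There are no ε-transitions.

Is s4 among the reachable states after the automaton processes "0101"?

Start in {s0}.
Read '0': s0→{s4}; now {s4}.
Read '1': s4→{s0, s1, s2}; now {s0, s1, s2}.
Read '0': s0→{s4}, s1→{s3}, s2→∅; now {s3, s4}.
Read '1': s3→{s3}, s4→{s0, s1, s2}; now {s0, s1, s2, s3}.
State s4 is not in {s0, s1, s2, s3}.

No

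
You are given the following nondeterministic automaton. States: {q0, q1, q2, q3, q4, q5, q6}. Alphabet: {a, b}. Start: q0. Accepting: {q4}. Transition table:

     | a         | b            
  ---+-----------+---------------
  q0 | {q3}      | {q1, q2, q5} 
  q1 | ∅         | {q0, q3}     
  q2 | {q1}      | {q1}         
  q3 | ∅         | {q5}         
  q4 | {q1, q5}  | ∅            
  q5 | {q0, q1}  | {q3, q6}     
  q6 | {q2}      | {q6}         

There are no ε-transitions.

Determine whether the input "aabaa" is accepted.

Start in {q0}.
Read 'a': {q0} → {q3}.
Read 'a': {q3} → ∅.
The set is empty and remains empty for the remaining 3 symbols.
The final set ∅ contains no accepting state.

No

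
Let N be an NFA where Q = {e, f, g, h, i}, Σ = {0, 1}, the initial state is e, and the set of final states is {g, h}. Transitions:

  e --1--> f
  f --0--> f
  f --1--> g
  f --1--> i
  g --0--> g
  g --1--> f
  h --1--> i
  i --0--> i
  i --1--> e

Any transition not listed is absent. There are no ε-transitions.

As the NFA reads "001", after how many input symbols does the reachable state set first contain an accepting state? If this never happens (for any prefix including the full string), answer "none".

Start in {e}.
Read '0': {e} → ∅.
The set is empty and remains empty for the remaining 2 symbols.
No reachable set along the way intersects F.

none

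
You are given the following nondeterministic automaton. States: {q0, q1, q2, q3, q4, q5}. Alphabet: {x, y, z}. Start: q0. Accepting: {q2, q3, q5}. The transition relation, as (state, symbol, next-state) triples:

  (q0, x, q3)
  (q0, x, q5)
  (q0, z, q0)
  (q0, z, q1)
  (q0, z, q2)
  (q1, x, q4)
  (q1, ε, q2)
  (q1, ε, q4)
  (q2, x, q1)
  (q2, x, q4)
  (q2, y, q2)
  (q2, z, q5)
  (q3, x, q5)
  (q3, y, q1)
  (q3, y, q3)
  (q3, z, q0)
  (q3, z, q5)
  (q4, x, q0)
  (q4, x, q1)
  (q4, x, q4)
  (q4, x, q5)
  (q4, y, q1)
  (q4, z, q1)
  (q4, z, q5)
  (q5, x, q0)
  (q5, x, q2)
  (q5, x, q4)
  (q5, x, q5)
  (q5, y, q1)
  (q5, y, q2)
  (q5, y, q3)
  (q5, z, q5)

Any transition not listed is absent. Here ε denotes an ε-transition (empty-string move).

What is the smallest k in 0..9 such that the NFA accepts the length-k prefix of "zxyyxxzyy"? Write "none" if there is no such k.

Start in {q0}.
Read 'z': q0→{q0, q1, q2}; union {q0, q1, q2}; ε-closure = {q0, q1, q2, q4}.
None of the earlier sets intersect F, but {q0, q1, q2, q4} does.

1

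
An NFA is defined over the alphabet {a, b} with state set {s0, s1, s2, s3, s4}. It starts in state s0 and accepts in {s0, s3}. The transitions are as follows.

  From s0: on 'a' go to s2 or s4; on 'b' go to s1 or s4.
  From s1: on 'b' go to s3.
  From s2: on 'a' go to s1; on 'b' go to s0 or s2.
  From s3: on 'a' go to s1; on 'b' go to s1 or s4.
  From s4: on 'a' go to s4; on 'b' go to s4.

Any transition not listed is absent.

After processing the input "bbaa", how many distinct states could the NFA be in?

Start in {s0}.
Read 'b': {s0} → {s1, s4}.
Read 'b': {s1, s4} → {s3, s4}.
Read 'a': {s3, s4} → {s1, s4}.
Read 'a': {s1, s4} → {s4}.
That set has 1 state.

1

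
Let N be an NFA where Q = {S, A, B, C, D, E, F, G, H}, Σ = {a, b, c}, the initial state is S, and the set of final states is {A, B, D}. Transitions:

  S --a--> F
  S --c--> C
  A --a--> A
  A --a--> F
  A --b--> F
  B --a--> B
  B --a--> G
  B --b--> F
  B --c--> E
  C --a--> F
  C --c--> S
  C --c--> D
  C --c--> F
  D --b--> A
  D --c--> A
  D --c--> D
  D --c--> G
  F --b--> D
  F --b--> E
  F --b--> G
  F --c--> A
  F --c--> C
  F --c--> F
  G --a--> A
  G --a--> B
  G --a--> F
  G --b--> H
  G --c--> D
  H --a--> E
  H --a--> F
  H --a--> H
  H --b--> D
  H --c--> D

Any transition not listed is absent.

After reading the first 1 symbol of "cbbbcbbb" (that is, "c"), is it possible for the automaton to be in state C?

Start in {S}.
Read 'c': S→{C}; now {C}.
State C is in {C}.

Yes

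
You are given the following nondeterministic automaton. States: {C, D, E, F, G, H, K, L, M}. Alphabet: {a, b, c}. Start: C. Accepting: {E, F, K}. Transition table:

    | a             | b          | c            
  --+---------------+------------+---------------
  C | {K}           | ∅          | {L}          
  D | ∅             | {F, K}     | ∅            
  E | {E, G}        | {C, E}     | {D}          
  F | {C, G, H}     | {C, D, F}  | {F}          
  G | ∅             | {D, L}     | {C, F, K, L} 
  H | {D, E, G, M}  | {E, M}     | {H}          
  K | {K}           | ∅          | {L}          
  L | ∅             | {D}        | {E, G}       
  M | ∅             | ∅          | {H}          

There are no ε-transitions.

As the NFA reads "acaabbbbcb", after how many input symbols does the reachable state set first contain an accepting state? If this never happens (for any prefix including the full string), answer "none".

Start in {C}.
Read 'a': C→{K}; now {K}.
None of the earlier sets intersect F, but {K} does.

1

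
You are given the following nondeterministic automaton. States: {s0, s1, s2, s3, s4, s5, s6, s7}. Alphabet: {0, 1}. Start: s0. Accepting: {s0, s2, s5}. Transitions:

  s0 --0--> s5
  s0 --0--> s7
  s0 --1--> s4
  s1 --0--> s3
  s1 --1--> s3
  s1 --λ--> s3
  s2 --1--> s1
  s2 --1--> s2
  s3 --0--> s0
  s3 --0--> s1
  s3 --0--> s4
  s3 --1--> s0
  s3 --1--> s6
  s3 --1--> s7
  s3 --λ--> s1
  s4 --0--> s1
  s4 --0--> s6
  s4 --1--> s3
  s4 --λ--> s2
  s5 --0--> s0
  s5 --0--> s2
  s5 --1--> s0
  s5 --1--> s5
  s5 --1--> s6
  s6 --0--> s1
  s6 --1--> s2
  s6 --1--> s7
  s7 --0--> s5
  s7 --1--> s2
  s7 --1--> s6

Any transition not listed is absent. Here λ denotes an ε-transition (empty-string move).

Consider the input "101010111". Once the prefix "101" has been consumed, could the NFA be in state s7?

Yes

Start in {s0}.
Read '1': {s0} → {s2, s4}.
Read '0': {s2, s4} → {s1, s3, s6}.
Read '1': {s1, s3, s6} → {s0, s1, s2, s3, s6, s7}.
State s7 is in {s0, s1, s2, s3, s6, s7}.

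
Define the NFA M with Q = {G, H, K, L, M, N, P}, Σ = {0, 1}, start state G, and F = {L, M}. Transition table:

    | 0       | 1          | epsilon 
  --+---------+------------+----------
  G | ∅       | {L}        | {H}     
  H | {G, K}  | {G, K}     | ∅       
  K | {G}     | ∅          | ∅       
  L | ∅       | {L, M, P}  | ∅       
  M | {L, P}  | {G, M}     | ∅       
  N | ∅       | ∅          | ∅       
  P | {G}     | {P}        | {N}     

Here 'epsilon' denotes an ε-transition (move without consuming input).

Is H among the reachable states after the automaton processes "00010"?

Yes

Start: ε-closure({G}) = {G, H}.
Read '0': {G, H} → {G, H, K}.
Read '0': {G, H, K} → {G, H, K}.
Read '0': {G, H, K} → {G, H, K}.
Read '1': {G, H, K} → {G, H, K, L}.
Read '0': {G, H, K, L} → {G, H, K}.
State H is in {G, H, K}.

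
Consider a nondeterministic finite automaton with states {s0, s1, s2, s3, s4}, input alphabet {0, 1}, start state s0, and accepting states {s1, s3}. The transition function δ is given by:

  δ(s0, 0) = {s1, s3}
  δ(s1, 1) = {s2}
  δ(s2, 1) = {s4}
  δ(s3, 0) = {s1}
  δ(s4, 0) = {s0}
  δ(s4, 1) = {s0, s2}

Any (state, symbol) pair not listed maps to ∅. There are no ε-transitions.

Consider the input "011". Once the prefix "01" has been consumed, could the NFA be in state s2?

Yes

Start in {s0}.
Read '0': {s0} → {s1, s3}.
Read '1': {s1, s3} → {s2}.
State s2 is in {s2}.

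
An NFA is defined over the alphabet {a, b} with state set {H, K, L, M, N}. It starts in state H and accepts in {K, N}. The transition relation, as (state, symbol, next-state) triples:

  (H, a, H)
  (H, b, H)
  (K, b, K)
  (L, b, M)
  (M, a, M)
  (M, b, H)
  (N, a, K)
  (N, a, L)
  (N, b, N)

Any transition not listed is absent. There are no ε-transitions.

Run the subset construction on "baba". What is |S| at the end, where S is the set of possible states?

1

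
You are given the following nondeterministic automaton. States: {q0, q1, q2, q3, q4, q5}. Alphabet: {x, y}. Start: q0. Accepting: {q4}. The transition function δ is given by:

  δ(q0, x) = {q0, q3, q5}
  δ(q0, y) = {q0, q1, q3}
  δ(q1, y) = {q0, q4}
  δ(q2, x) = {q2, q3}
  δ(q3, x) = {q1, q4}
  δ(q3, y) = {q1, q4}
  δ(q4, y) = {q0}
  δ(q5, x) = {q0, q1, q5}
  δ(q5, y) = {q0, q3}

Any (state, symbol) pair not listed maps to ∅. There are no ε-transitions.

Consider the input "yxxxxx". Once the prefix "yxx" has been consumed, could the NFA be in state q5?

Start in {q0}.
Read 'y': q0→{q0, q1, q3}; now {q0, q1, q3}.
Read 'x': q0→{q0, q3, q5}, q1→∅, q3→{q1, q4}; now {q0, q1, q3, q4, q5}.
Read 'x': q0→{q0, q3, q5}, q1→∅, q3→{q1, q4}, q4→∅, q5→{q0, q1, q5}; now {q0, q1, q3, q4, q5}.
State q5 is in {q0, q1, q3, q4, q5}.

Yes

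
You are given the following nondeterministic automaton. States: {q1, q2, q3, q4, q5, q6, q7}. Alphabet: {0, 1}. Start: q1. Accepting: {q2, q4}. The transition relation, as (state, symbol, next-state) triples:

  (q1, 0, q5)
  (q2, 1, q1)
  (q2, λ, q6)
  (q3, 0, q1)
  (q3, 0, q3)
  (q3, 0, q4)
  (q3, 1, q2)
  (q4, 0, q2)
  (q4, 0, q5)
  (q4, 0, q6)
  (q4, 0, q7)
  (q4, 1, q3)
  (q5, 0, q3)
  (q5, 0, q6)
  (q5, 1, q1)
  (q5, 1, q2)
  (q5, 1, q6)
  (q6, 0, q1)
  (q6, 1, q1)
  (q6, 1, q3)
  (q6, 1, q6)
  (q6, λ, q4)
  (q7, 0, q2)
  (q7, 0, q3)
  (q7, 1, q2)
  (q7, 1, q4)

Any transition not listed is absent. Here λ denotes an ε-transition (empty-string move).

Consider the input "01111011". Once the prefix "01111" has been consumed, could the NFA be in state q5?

No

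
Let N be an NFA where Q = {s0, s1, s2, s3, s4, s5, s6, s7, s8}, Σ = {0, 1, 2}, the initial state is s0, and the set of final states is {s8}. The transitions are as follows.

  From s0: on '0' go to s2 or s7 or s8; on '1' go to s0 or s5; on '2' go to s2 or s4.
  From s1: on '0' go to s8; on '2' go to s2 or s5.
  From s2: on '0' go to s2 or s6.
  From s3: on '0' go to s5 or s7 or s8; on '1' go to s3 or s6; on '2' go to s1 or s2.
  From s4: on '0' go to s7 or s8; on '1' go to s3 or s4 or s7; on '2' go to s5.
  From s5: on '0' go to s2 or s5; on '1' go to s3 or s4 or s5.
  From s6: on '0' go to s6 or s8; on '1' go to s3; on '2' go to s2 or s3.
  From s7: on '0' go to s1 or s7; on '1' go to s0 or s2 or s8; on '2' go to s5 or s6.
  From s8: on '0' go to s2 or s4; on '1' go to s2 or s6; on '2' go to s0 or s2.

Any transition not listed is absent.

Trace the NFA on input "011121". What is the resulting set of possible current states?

{s3, s4, s5, s6, s7}

Start in {s0}.
Read '0': {s0} → {s2, s7, s8}.
Read '1': {s2, s7, s8} → {s0, s2, s6, s8}.
Read '1': {s0, s2, s6, s8} → {s0, s2, s3, s5, s6}.
Read '1': {s0, s2, s3, s5, s6} → {s0, s3, s4, s5, s6}.
Read '2': {s0, s3, s4, s5, s6} → {s1, s2, s3, s4, s5}.
Read '1': {s1, s2, s3, s4, s5} → {s3, s4, s5, s6, s7}.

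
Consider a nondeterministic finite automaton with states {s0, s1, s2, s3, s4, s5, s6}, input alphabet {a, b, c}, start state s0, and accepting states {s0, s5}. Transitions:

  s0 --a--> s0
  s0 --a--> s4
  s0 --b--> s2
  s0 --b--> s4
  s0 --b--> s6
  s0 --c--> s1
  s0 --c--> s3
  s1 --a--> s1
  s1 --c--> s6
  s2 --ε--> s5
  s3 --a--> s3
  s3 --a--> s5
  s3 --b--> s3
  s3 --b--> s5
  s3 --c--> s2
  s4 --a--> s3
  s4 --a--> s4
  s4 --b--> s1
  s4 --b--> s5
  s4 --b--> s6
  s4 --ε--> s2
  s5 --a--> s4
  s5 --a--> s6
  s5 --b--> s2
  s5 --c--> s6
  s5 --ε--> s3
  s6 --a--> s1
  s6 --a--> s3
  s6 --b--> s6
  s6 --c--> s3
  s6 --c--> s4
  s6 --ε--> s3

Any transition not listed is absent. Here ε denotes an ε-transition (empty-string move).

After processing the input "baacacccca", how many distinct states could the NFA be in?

Start in {s0}.
Read 'b': s0→{s2, s4, s6}; union {s2, s4, s6}; ε-closure = {s2, s3, s4, s5, s6}.
Read 'a': s2→∅, s3→{s3, s5}, s4→{s3, s4}, s5→{s4, s6}, s6→{s1, s3}; union {s1, s3, s4, s5, s6}; ε-closure = {s1, s2, s3, s4, s5, s6}.
Read 'a': s1→{s1}, s2→∅, s3→{s3, s5}, s4→{s3, s4}, s5→{s4, s6}, s6→{s1, s3}; union {s1, s3, s4, s5, s6}; ε-closure = {s1, s2, s3, s4, s5, s6}.
Read 'c': s1→{s6}, s2→∅, s3→{s2}, s4→∅, s5→{s6}, s6→{s3, s4}; union {s2, s3, s4, s6}; ε-closure = {s2, s3, s4, s5, s6}.
Read 'a': s2→∅, s3→{s3, s5}, s4→{s3, s4}, s5→{s4, s6}, s6→{s1, s3}; union {s1, s3, s4, s5, s6}; ε-closure = {s1, s2, s3, s4, s5, s6}.
Read 'c': s1→{s6}, s2→∅, s3→{s2}, s4→∅, s5→{s6}, s6→{s3, s4}; union {s2, s3, s4, s6}; ε-closure = {s2, s3, s4, s5, s6}.
Read 'c': s2→∅, s3→{s2}, s4→∅, s5→{s6}, s6→{s3, s4}; union {s2, s3, s4, s6}; ε-closure = {s2, s3, s4, s5, s6}.
Read 'c': s2→∅, s3→{s2}, s4→∅, s5→{s6}, s6→{s3, s4}; union {s2, s3, s4, s6}; ε-closure = {s2, s3, s4, s5, s6}.
Read 'c': s2→∅, s3→{s2}, s4→∅, s5→{s6}, s6→{s3, s4}; union {s2, s3, s4, s6}; ε-closure = {s2, s3, s4, s5, s6}.
Read 'a': s2→∅, s3→{s3, s5}, s4→{s3, s4}, s5→{s4, s6}, s6→{s1, s3}; union {s1, s3, s4, s5, s6}; ε-closure = {s1, s2, s3, s4, s5, s6}.
That set has 6 states.

6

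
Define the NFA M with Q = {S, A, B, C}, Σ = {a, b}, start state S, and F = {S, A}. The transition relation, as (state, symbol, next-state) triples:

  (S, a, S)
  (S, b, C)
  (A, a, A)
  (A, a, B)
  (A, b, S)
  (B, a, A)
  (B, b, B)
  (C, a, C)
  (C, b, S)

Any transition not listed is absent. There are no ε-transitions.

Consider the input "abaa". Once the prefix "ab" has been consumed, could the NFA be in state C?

Start in {S}.
Read 'a': S→{S}; now {S}.
Read 'b': S→{C}; now {C}.
State C is in {C}.

Yes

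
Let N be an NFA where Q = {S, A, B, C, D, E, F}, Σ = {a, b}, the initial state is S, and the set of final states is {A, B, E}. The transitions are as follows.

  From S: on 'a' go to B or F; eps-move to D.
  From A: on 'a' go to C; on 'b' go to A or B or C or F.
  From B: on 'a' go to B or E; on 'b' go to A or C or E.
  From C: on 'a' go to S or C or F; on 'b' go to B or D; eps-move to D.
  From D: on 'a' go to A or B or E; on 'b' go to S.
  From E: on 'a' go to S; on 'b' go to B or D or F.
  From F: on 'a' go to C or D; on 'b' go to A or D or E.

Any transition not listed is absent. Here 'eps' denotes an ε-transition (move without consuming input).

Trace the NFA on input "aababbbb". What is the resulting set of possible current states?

Start: ε-closure({S}) = {S, D}.
Read 'a': S→{B, F}, D→{A, B, E}; now {A, B, E, F}.
Read 'a': A→{C}, B→{B, E}, E→{S}, F→{C, D}; now {S, B, C, D, E}.
Read 'b': S→∅, B→{A, C, E}, C→{B, D}, D→{S}, E→{B, D, F}; now {S, A, B, C, D, E, F}.
Read 'a': S→{B, F}, A→{C}, B→{B, E}, C→{S, C, F}, D→{A, B, E}, E→{S}, F→{C, D}; now {S, A, B, C, D, E, F}.
Read 'b': S→∅, A→{A, B, C, F}, B→{A, C, E}, C→{B, D}, D→{S}, E→{B, D, F}, F→{A, D, E}; now {S, A, B, C, D, E, F}.
Read 'b': S→∅, A→{A, B, C, F}, B→{A, C, E}, C→{B, D}, D→{S}, E→{B, D, F}, F→{A, D, E}; now {S, A, B, C, D, E, F}.
Read 'b': S→∅, A→{A, B, C, F}, B→{A, C, E}, C→{B, D}, D→{S}, E→{B, D, F}, F→{A, D, E}; now {S, A, B, C, D, E, F}.
Read 'b': S→∅, A→{A, B, C, F}, B→{A, C, E}, C→{B, D}, D→{S}, E→{B, D, F}, F→{A, D, E}; now {S, A, B, C, D, E, F}.

{S, A, B, C, D, E, F}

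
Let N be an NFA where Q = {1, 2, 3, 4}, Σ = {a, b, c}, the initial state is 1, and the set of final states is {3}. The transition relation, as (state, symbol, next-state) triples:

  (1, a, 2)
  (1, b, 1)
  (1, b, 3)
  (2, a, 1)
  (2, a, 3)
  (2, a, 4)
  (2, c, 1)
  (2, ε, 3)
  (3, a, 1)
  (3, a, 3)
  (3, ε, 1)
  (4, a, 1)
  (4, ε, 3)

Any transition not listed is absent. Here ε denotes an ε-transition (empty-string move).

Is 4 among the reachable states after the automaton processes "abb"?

No

Start in {1}.
Read 'a': 1→{2}; union {2}; ε-closure = {1, 2, 3}.
Read 'b': 1→{1, 3}, 2→∅, 3→∅; now {1, 3}.
Read 'b': 1→{1, 3}, 3→∅; now {1, 3}.
State 4 is not in {1, 3}.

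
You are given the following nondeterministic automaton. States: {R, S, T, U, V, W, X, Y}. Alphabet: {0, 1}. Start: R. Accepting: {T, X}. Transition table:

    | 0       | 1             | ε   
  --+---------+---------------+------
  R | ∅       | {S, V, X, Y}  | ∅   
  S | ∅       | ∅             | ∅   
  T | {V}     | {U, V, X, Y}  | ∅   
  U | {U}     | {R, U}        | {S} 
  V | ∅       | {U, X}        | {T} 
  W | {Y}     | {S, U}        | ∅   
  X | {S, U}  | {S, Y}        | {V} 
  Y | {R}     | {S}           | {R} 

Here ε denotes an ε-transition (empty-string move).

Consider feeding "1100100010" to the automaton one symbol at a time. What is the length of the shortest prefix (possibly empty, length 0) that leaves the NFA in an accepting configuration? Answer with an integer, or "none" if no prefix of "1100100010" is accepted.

Start in {R}.
Read '1': {R} → {R, S, T, V, X, Y}.
None of the earlier sets intersect F, but {R, S, T, V, X, Y} does.

1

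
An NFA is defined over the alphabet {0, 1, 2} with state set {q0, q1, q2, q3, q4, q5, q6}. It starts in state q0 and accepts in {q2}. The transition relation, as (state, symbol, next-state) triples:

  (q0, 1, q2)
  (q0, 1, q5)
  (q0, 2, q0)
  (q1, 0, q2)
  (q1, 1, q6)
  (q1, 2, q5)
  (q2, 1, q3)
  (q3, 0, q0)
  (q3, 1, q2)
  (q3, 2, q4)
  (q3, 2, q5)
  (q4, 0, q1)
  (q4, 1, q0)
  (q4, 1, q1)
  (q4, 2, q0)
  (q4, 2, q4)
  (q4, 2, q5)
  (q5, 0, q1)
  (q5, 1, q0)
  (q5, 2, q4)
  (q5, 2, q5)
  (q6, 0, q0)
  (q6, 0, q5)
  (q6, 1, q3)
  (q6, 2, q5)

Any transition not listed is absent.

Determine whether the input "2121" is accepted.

No

Start in {q0}.
Read '2': {q0} → {q0}.
Read '1': {q0} → {q2, q5}.
Read '2': {q2, q5} → {q4, q5}.
Read '1': {q4, q5} → {q0, q1}.
The final set {q0, q1} contains no accepting state.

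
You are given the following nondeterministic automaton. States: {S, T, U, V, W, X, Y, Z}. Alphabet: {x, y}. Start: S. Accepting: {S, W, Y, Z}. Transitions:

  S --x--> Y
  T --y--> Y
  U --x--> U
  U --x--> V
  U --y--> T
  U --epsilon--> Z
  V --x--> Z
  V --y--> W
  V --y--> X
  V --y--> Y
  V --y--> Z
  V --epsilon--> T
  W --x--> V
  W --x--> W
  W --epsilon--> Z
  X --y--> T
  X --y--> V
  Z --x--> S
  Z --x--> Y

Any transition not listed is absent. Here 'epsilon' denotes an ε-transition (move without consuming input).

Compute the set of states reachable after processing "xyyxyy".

Start in {S}.
Read 'x': S→{Y}; now {Y}.
Read 'y': Y→∅; now ∅.
The set is empty and remains empty for the remaining 4 symbols.

∅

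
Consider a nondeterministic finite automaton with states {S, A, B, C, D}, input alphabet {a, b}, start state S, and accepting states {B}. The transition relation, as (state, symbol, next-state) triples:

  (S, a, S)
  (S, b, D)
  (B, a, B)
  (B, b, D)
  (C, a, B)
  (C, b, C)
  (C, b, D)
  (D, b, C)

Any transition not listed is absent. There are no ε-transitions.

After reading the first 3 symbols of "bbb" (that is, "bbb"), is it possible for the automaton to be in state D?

Yes

Start in {S}.
Read 'b': {S} → {D}.
Read 'b': {D} → {C}.
Read 'b': {C} → {C, D}.
State D is in {C, D}.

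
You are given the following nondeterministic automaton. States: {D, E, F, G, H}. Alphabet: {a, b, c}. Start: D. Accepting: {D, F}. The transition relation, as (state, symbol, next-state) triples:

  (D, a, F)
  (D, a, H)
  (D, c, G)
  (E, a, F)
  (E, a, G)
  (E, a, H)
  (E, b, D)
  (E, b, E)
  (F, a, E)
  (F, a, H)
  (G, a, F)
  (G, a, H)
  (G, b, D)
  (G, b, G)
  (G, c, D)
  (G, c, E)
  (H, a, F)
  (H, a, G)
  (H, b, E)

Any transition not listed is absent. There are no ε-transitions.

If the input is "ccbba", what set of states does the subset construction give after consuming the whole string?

{F, G, H}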